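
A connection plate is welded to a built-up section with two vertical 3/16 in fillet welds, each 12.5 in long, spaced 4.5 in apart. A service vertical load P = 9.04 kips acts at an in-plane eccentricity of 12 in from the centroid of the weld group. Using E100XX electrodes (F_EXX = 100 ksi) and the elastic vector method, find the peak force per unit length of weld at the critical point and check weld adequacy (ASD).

f_max ≈ 1.75 kip/in; adequate

Total weld length L_w = 25 in. Treat welds as unit-width lines.
Polar moment about centroid: J = 2[d³/12 + d(b/2)²] = 2[12.5³/12 + 12.5×2.25²] = 452.1 in³.
Direct shear f_v = P/L_w = 9.04 / 25 = 0.3616 kip/in (vertical).
Torsion M = P·e = 9.04 × 12 = 108.48 kip·in.
Critical point at (x, y) = (2.25, 6.25) from centroid. f_tx = M·y/J = 1.5 kip/in; f_ty = M·x/J = 0.5399 kip/in.
Resultant f_max = √[f_tx² + (f_v + f_ty)²] = √[1.5² + (0.3616 + 0.5399)²] = 1.75 kip/in.
Capacity per unit length: r_n/Ω = (1/2.0) × 0.6 × 100 × (0.707 × 0.1875) = 3.977 kip/in.
1.75 ≤ 3.977 → adequate.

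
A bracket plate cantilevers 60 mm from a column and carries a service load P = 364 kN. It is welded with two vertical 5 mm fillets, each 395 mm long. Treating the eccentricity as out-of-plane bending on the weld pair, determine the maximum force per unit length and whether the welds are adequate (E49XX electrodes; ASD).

E49XX → F_EXX = 490 MPa.
L_w = 2 × 395 = 790 mm; section modulus (unit throat) S = 2 × L²/6 = 52010 mm².
Direct shear f_v = P/L_w = 364×10³/790 = 460.8 N/mm.
Moment M = P × e = 364×10³ × 60 = 21840000 N·mm; bending f_b = M/S = 419.9 N/mm.
f_max = √(f_v² + f_b²) = √(460.8² + 419.9²) = 623.4 N/mm.
r_n/Ω = (1/2.0) × 0.6 × 490 × (0.707 × 5) = 519.6 N/mm → NOT adequate.

f_max ≈ 623 N/mm; NOT adequate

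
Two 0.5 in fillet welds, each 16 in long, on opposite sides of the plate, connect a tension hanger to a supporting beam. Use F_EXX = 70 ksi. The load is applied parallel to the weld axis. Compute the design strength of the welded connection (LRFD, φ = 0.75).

φR_n ≈ 356 kips

Effective throat t_e = 0.707 × 0.5 = 0.3535 in.
Total length L = 32 in; A_we = 0.3535 × 32 = 11.31 in².
F_nw = 0.6 F_EXX = 0.6 × 70 = 42 ksi.
φR_n = 0.75 × 42 × 11.31 = 356.3 kips.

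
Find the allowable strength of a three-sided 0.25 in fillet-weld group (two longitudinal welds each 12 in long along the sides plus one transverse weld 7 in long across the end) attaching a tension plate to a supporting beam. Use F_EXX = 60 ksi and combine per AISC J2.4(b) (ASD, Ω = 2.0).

R_n/Ω ≈ 98.6 kips

t_e = 0.707 × 0.25 = 0.1767 in.
R_nwl = 0.6 × 60 × 0.1767 × 24 = 152.7 kips (longitudinal, 2 welds).
R_nwt = 0.6 × 60 × 0.1767 × 7 = 44.54 kips (transverse, base value).
(i) R_nwl + R_nwt = 197.3 kips; (ii) 0.85 R_nwl + 1.5 R_nwt = 196.6 kips.
R_n = max = 197.3 kips [governs: (i)]; R_n/Ω = 98.63 kips.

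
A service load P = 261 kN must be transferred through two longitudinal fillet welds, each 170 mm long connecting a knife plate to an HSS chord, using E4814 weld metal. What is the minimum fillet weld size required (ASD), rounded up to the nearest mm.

E48XX → F_EXX = 480 MPa.
Total weld length L = 340 mm.
Required throat t_e = P × Ω / (0.6 F_EXX × L) = 261 × 2.0 / (0.6 × 480 × 340 × 10⁻³) = 5.331 mm.
Required leg w = t_e / 0.707 = 7.54 mm → use 8 mm.

w = 8 mm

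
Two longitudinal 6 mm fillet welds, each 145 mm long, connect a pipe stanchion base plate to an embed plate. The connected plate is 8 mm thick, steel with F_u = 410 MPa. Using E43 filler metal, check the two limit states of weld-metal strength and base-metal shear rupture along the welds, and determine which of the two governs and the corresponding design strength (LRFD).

E43XX → F_EXX = 430 MPa.
t_e = 0.707 × 6 = 4.242 mm; L = 290 mm.
Weld metal: φR_n = 0.75 × 0.6 × 430 × 4.242 × 290 × 10⁻³ = 238 kN.
Base metal (shear rupture): φR_n = 0.75 × 0.6 × 410 × 8 × 290 × 10⁻³ = 428 kN.
Governing: weld metal.

φR_n ≈ 238 kN (weld metal governs)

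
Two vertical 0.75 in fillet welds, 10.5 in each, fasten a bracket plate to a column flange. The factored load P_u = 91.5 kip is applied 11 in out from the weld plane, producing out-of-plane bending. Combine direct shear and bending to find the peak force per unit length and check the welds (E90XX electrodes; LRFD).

f_max ≈ 27.7 kip/in; NOT adequate

E90XX → F_EXX = 90 ksi.
L_w = 2 × 10.5 = 21 in; section modulus (unit throat) S = 2 × L²/6 = 36.75 in².
Direct shear f_v = P/L_w = 91.5/21 = 4.357 kip/in.
Moment M = P × e = 91.5 × 11 = 1006.5 kip·in; bending f_b = M/S = 27.39 kip/in.
f_max = √(f_v² + f_b²) = √(4.357² + 27.39²) = 27.73 kip/in.
φr_n = 0.75 × 0.6 × 90 × (0.707 × 0.75) = 21.48 kip/in → NOT adequate.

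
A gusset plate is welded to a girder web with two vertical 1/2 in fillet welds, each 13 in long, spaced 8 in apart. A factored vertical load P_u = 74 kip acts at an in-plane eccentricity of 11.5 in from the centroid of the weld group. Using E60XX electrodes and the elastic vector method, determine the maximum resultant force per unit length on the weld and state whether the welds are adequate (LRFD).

f_max ≈ 10.1 kip/in; NOT adequate

E60XX → F_EXX = 60 ksi.
Total weld length L_w = 26 in. Treat welds as unit-width lines.
Polar moment about centroid: J = 2[d³/12 + d(b/2)²] = 2[13³/12 + 13×4²] = 782.2 in³.
Direct shear f_v = P/L_w = 74 / 26 = 2.846 kip/in (vertical).
Torsion M = P·e = 74 × 11.5 = 851 kip·in.
Critical point at (x, y) = (4, 6.5) from centroid. f_tx = M·y/J = 7.072 kip/in; f_ty = M·x/J = 4.352 kip/in.
Resultant f_max = √[f_tx² + (f_v + f_ty)²] = √[7.072² + (2.846 + 4.352)²] = 10.09 kip/in.
Capacity per unit length: φr_n = 0.75 × 0.6 × 60 × (0.707 × 0.5) = 9.544 kip/in.
10.09 > 9.544 → NOT adequate.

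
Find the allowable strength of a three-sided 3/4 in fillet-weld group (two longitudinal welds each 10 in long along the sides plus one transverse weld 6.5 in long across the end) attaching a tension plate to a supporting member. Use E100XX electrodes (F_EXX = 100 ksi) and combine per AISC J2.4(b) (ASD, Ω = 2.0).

t_e = 0.707 × 0.75 = 0.5302 in.
R_nwl = 0.6 × 100 × 0.5302 × 20 = 636.3 kip (longitudinal, 2 welds).
R_nwt = 0.6 × 100 × 0.5302 × 6.5 = 206.8 kip (transverse, base value).
(i) R_nwl + R_nwt = 843.1 kip; (ii) 0.85 R_nwl + 1.5 R_nwt = 851.1 kip.
R_n = max = 851.1 kip [governs: (ii)]; R_n/Ω = 425.5 kip.

R_n/Ω ≈ 426 kip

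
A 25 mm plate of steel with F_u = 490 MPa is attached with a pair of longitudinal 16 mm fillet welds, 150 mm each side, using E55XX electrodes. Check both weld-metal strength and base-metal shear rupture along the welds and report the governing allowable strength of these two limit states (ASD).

R_n/Ω ≈ 560 kN (weld metal governs)

E55XX → F_EXX = 550 MPa.
t_e = 0.707 × 16 = 11.31 mm; L = 300 mm.
Weld metal: R_n/Ω = (1/2.0) × 0.6 × 550 × 11.31 × 300 × 10⁻³ = 559.9 kN.
Base metal (shear rupture): R_n/Ω = (1/2.0) × 0.6 × 490 × 25 × 300 × 10⁻³ = 1102 kN.
Governing: weld metal.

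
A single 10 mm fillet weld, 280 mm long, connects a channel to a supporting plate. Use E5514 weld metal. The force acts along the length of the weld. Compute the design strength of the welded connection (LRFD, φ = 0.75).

φR_n ≈ 490 kN

E55XX → F_EXX = 550 MPa.
Effective throat t_e = 0.707 × 10 = 7.07 mm.
Total length L = 280 mm; A_we = 7.07 × 280 = 1980 mm².
F_nw = 0.6 F_EXX = 0.6 × 550 = 330 MPa.
φR_n = 0.75 × 330 × 1980 × 10⁻³ = 490 kN.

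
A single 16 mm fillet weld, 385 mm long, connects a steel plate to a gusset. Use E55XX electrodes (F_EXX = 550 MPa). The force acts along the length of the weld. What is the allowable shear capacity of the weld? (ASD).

R_n/Ω ≈ 719 kN

Effective throat t_e = 0.707 × 16 = 11.31 mm.
Total length L = 385 mm; A_we = 11.31 × 385 = 4355 mm².
F_nw = 0.6 F_EXX = 0.6 × 550 = 330 MPa.
R_n = 330 × 4355 × 10⁻³ = 1437 kN; R_n/Ω = 1437/2.0 = 718.6 kN.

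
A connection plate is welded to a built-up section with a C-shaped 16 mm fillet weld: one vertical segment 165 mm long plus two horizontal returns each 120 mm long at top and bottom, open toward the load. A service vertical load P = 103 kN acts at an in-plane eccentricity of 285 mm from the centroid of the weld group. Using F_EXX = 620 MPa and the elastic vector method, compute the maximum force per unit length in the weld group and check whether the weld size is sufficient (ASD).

Total weld length L_w = 405 mm. Treat welds as unit-width lines.
Centroid: x̄ = 2×120×60 / 405 = 35.56 mm from the vertical weld.
Polar moment about centroid: J = I_x + I_y = [165³/12 + 2×120×82.5²] + [165×35.56² + 2(120³/12 + 120×24.44²)] = 2648000 mm³.
Direct shear f_v = P/L_w = 103×10³ / 405 = 254.3 N/mm (vertical).
Torsion M = P·e = 103×10³ × 285 = 29355000 N·mm.
Critical point at (x, y) = (84.44, 82.5) from centroid. f_tx = M·y/J = 914.6 N/mm; f_ty = M·x/J = 936.2 N/mm.
Resultant f_max = √[f_tx² + (f_v + f_ty)²] = √[914.6² + (254.3 + 936.2)²] = 1501 N/mm.
Capacity per unit length: r_n/Ω = (1/2.0) × 0.6 × 620 × (0.707 × 16) = 2104 N/mm.
1501 ≤ 2104 → adequate.

f_max ≈ 1500 N/mm; adequate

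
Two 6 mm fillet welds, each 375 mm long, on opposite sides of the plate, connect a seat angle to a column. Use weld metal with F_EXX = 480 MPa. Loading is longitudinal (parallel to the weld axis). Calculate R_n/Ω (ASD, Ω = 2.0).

R_n/Ω ≈ 458 kN

Effective throat t_e = 0.707 × 6 = 4.242 mm.
Total length L = 750 mm; A_we = 4.242 × 750 = 3182 mm².
F_nw = 0.6 F_EXX = 0.6 × 480 = 288 MPa.
R_n = 288 × 3182 × 10⁻³ = 916.3 kN; R_n/Ω = 916.3/2.0 = 458.1 kN.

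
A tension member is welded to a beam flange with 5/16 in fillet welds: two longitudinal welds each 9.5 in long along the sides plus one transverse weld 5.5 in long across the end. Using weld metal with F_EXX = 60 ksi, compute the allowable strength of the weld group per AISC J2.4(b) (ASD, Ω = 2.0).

R_n/Ω ≈ 97.4 kips

t_e = 0.707 × 0.3125 = 0.2209 in.
R_nwl = 0.6 × 60 × 0.2209 × 19 = 151.1 kips (longitudinal, 2 welds).
R_nwt = 0.6 × 60 × 0.2209 × 5.5 = 43.75 kips (transverse, base value).
(i) R_nwl + R_nwt = 194.9 kips; (ii) 0.85 R_nwl + 1.5 R_nwt = 194.1 kips.
R_n = max = 194.9 kips [governs: (i)]; R_n/Ω = 97.43 kips.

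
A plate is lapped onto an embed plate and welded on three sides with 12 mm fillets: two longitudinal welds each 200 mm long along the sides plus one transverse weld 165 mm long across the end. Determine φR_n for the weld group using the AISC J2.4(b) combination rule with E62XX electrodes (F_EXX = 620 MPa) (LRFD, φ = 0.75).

t_e = 0.707 × 12 = 8.484 mm.
R_nwl = 0.6 × 620 × 8.484 × 400 × 10⁻³ = 1262 kN (longitudinal, 2 welds).
R_nwt = 0.6 × 620 × 8.484 × 165 × 10⁻³ = 520.7 kN (transverse, base value).
(i) R_nwl + R_nwt = 1783 kN; (ii) 0.85 R_nwl + 1.5 R_nwt = 1854 kN.
R_n = max = 1854 kN [governs: (ii)]; φR_n = 1391 kN.

φR_n ≈ 1390 kN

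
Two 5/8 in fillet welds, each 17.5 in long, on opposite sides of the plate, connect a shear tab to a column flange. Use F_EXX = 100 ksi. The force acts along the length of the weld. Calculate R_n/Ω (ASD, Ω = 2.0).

Effective throat t_e = 0.707 × 0.625 = 0.4419 in.
Total length L = 35 in; A_we = 0.4419 × 35 = 15.47 in².
F_nw = 0.6 F_EXX = 0.6 × 100 = 60 ksi.
R_n = 60 × 15.47 = 927.9 kips; R_n/Ω = 927.9/2.0 = 464 kips.

R_n/Ω ≈ 464 kips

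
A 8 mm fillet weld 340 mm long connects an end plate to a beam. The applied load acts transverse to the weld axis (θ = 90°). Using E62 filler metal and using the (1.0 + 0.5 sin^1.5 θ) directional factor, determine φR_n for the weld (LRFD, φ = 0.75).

E62XX → F_EXX = 620 MPa.
t_e = 0.707 × 8 = 5.656 mm; A_we = 5.656 × 340 = 1923 mm².
Directional factor: 1.0 + 0.5 sin^1.5(90°) = 1.5.
F_nw = 0.6 × 620 × 1.5 = 558 MPa.
φR_n = 0.75 × 558 × 1923 × 10⁻³ = 804.8 kN.

φR_n ≈ 805 kN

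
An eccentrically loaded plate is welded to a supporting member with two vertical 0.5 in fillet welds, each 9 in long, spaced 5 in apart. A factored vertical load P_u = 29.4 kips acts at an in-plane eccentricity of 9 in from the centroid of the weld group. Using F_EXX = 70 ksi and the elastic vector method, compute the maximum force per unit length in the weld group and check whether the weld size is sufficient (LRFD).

f_max ≈ 6.77 kip/in; adequate

Total weld length L_w = 18 in. Treat welds as unit-width lines.
Polar moment about centroid: J = 2[d³/12 + d(b/2)²] = 2[9³/12 + 9×2.5²] = 234 in³.
Direct shear f_v = P/L_w = 29.4 / 18 = 1.633 kip/in (vertical).
Torsion M = P·e = 29.4 × 9 = 264.6 kip·in.
Critical point at (x, y) = (2.5, 4.5) from centroid. f_tx = M·y/J = 5.088 kip/in; f_ty = M·x/J = 2.827 kip/in.
Resultant f_max = √[f_tx² + (f_v + f_ty)²] = √[5.088² + (1.633 + 2.827)²] = 6.767 kip/in.
Capacity per unit length: φr_n = 0.75 × 0.6 × 70 × (0.707 × 0.5) = 11.14 kip/in.
6.767 ≤ 11.14 → adequate.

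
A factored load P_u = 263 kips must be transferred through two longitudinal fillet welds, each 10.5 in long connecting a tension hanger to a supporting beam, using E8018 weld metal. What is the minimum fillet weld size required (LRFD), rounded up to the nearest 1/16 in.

E80XX → F_EXX = 80 ksi.
Total weld length L = 21 in.
Required throat t_e = P_u / (φ × 0.6 F_EXX × L) = 263 / (0.75 × 0.6 × 80 × 21) = 0.3479 in.
Required leg w = t_e / 0.707 = 0.4921 in → use 1/2 in.

w = 1/2 in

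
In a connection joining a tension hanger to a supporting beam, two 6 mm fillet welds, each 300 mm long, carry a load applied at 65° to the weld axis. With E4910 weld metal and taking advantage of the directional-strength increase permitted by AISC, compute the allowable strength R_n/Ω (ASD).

E49XX → F_EXX = 490 MPa.
t_e = 0.707 × 6 = 4.242 mm; A_we = 4.242 × 600 = 2545 mm².
Directional factor: 1.0 + 0.5 sin^1.5(65°) = 1.431.
F_nw = 0.6 × 490 × 1.431 = 420.8 MPa.
R_n/Ω = (420.8 × 2545) / 2.0 × 10⁻³ = 535.6 kN.

R_n/Ω ≈ 536 kN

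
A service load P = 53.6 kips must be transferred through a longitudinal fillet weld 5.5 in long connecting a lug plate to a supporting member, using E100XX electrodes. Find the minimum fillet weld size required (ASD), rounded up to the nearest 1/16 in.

w = 1/2 in

E100XX → F_EXX = 100 ksi.
Total weld length L = 5.5 in.
Required throat t_e = P × Ω / (0.6 F_EXX × L) = 53.6 × 2.0 / (0.6 × 100 × 5.5) = 0.3248 in.
Required leg w = t_e / 0.707 = 0.4595 in → use 1/2 in.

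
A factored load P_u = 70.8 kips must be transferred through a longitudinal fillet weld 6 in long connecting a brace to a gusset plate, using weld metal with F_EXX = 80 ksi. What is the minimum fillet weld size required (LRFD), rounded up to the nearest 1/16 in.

w = 1/2 in

Total weld length L = 6 in.
Required throat t_e = P_u / (φ × 0.6 F_EXX × L) = 70.8 / (0.75 × 0.6 × 80 × 6) = 0.3278 in.
Required leg w = t_e / 0.707 = 0.4636 in → use 1/2 in.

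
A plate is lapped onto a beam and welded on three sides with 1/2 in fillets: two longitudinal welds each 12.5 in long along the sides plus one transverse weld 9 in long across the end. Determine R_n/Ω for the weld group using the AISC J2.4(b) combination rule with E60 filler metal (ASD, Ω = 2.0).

R_n/Ω ≈ 221 kips

E60XX → F_EXX = 60 ksi.
t_e = 0.707 × 0.5 = 0.3535 in.
R_nwl = 0.6 × 60 × 0.3535 × 25 = 318.1 kips (longitudinal, 2 welds).
R_nwt = 0.6 × 60 × 0.3535 × 9 = 114.5 kips (transverse, base value).
(i) R_nwl + R_nwt = 432.7 kips; (ii) 0.85 R_nwl + 1.5 R_nwt = 442.2 kips.
R_n = max = 442.2 kips [governs: (ii)]; R_n/Ω = 221.1 kips.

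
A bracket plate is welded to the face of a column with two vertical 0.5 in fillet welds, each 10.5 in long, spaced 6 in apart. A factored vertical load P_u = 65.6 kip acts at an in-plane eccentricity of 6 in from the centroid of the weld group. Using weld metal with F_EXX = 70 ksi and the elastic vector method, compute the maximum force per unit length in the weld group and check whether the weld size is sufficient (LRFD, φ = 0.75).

Total weld length L_w = 21 in. Treat welds as unit-width lines.
Polar moment about centroid: J = 2[d³/12 + d(b/2)²] = 2[10.5³/12 + 10.5×3²] = 381.9 in³.
Direct shear f_v = P/L_w = 65.6 / 21 = 3.124 kip/in (vertical).
Torsion M = P·e = 65.6 × 6 = 393.6 kip·in.
Critical point at (x, y) = (3, 5.25) from centroid. f_tx = M·y/J = 5.41 kip/in; f_ty = M·x/J = 3.092 kip/in.
Resultant f_max = √[f_tx² + (f_v + f_ty)²] = √[5.41² + (3.124 + 3.092)²] = 8.24 kip/in.
Capacity per unit length: φr_n = 0.75 × 0.6 × 70 × (0.707 × 0.5) = 11.14 kip/in.
8.24 ≤ 11.14 → adequate.

f_max ≈ 8.24 kip/in; adequate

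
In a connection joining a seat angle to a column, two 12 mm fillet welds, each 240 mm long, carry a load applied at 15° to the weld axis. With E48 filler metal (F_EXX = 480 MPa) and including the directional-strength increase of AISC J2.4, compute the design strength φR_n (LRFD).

φR_n ≈ 938 kN

t_e = 0.707 × 12 = 8.484 mm; A_we = 8.484 × 480 = 4072 mm².
Directional factor: 1.0 + 0.5 sin^1.5(15°) = 1.066.
F_nw = 0.6 × 480 × 1.066 = 307 MPa.
φR_n = 0.75 × 307 × 4072 × 10⁻³ = 937.5 kN.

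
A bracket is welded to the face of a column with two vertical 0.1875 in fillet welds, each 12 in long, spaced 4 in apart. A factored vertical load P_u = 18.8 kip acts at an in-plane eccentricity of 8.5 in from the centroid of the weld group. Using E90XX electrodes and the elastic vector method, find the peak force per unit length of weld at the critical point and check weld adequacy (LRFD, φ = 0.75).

E90XX → F_EXX = 90 ksi.
Total weld length L_w = 24 in. Treat welds as unit-width lines.
Polar moment about centroid: J = 2[d³/12 + d(b/2)²] = 2[12³/12 + 12×2²] = 384 in³.
Direct shear f_v = P/L_w = 18.8 / 24 = 0.7833 kip/in (vertical).
Torsion M = P·e = 18.8 × 8.5 = 159.8 kip·in.
Critical point at (x, y) = (2, 6) from centroid. f_tx = M·y/J = 2.497 kip/in; f_ty = M·x/J = 0.8323 kip/in.
Resultant f_max = √[f_tx² + (f_v + f_ty)²] = √[2.497² + (0.7833 + 0.8323)²] = 2.974 kip/in.
Capacity per unit length: φr_n = 0.75 × 0.6 × 90 × (0.707 × 0.1875) = 5.369 kip/in.
2.974 ≤ 5.369 → adequate.

f_max ≈ 2.97 kip/in; adequate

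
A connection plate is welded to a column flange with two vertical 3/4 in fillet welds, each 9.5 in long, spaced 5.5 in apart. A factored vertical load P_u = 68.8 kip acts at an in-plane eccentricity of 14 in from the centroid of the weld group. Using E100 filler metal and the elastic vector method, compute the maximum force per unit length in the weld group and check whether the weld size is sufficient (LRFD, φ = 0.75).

E100XX → F_EXX = 100 ksi.
Total weld length L_w = 19 in. Treat welds as unit-width lines.
Polar moment about centroid: J = 2[d³/12 + d(b/2)²] = 2[9.5³/12 + 9.5×2.75²] = 286.6 in³.
Direct shear f_v = P/L_w = 68.8 / 19 = 3.621 kip/in (vertical).
Torsion M = P·e = 68.8 × 14 = 963.2 kip·in.
Critical point at (x, y) = (2.75, 4.75) from centroid. f_tx = M·y/J = 15.96 kip/in; f_ty = M·x/J = 9.243 kip/in.
Resultant f_max = √[f_tx² + (f_v + f_ty)²] = √[15.96² + (3.621 + 9.243)²] = 20.5 kip/in.
Capacity per unit length: φr_n = 0.75 × 0.6 × 100 × (0.707 × 0.75) = 23.86 kip/in.
20.5 ≤ 23.86 → adequate.

f_max ≈ 20.5 kip/in; adequate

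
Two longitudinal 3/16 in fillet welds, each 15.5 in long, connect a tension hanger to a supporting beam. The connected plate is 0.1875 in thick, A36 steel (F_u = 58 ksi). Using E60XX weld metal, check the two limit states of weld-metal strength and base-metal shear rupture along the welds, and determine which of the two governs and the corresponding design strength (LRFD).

E60XX → F_EXX = 60 ksi.
t_e = 0.707 × 0.1875 = 0.1326 in; L = 31 in.
Weld metal: φR_n = 0.75 × 0.6 × 60 × 0.1326 × 31 = 111 kips.
Base metal (shear rupture): φR_n = 0.75 × 0.6 × 58 × 0.1875 × 31 = 151.7 kips.
Governing: weld metal.

φR_n ≈ 111 kips (weld metal governs)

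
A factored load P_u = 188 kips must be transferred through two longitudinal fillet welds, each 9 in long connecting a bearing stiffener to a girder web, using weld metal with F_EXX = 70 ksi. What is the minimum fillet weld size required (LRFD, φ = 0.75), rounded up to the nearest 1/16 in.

Total weld length L = 18 in.
Required throat t_e = P_u / (φ × 0.6 F_EXX × L) = 188 / (0.75 × 0.6 × 70 × 18) = 0.3316 in.
Required leg w = t_e / 0.707 = 0.469 in → use 1/2 in.

w = 1/2 in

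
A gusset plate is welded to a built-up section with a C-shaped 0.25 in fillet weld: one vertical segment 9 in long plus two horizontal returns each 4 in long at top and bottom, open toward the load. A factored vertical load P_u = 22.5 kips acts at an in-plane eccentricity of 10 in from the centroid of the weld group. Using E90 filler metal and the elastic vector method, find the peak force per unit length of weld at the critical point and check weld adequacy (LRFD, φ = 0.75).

E90XX → F_EXX = 90 ksi.
Total weld length L_w = 17 in. Treat welds as unit-width lines.
Centroid: x̄ = 2×4×2 / 17 = 0.9412 in from the vertical weld.
Polar moment about centroid: J = I_x + I_y = [9³/12 + 2×4×4.5²] + [9×0.9412² + 2(4³/12 + 4×1.059²)] = 250.4 in³.
Direct shear f_v = P/L_w = 22.5 / 17 = 1.324 kip/in (vertical).
Torsion M = P·e = 22.5 × 10 = 225 kip·in.
Critical point at (x, y) = (3.059, 4.5) from centroid. f_tx = M·y/J = 4.044 kip/in; f_ty = M·x/J = 2.749 kip/in.
Resultant f_max = √[f_tx² + (f_v + f_ty)²] = √[4.044² + (1.324 + 2.749)²] = 5.739 kip/in.
Capacity per unit length: φr_n = 0.75 × 0.6 × 90 × (0.707 × 0.25) = 7.158 kip/in.
5.739 ≤ 7.158 → adequate.

f_max ≈ 5.74 kip/in; adequate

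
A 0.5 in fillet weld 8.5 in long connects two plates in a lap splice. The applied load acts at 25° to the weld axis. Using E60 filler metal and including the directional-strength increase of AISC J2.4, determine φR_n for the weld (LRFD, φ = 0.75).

φR_n ≈ 92.3 kip

E60XX → F_EXX = 60 ksi.
t_e = 0.707 × 0.5 = 0.3535 in; A_we = 0.3535 × 8.5 = 3.005 in².
Directional factor: 1.0 + 0.5 sin^1.5(25°) = 1.137.
F_nw = 0.6 × 60 × 1.137 = 40.95 ksi.
φR_n = 0.75 × 40.95 × 3.005 = 92.27 kip.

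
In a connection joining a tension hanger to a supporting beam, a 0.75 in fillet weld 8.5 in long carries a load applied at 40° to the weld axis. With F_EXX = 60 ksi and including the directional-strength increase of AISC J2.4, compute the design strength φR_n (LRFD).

t_e = 0.707 × 0.75 = 0.5302 in; A_we = 0.5302 × 8.5 = 4.507 in².
Directional factor: 1.0 + 0.5 sin^1.5(40°) = 1.258.
F_nw = 0.6 × 60 × 1.258 = 45.28 ksi.
φR_n = 0.75 × 45.28 × 4.507 = 153 kip.

φR_n ≈ 153 kip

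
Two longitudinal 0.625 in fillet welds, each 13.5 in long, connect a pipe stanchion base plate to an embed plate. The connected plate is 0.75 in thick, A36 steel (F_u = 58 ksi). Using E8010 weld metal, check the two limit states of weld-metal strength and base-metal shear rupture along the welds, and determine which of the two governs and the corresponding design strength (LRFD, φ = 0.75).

E80XX → F_EXX = 80 ksi.
t_e = 0.707 × 0.625 = 0.4419 in; L = 27 in.
Weld metal: φR_n = 0.75 × 0.6 × 80 × 0.4419 × 27 = 429.5 kip.
Base metal (shear rupture): φR_n = 0.75 × 0.6 × 58 × 0.75 × 27 = 528.5 kip.
Governing: weld metal.

φR_n ≈ 430 kip (weld metal governs)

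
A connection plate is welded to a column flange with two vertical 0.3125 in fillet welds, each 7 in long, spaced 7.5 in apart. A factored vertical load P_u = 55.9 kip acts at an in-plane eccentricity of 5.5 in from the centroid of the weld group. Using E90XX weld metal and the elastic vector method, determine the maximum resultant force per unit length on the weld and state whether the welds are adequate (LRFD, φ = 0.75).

E90XX → F_EXX = 90 ksi.
Total weld length L_w = 14 in. Treat welds as unit-width lines.
Polar moment about centroid: J = 2[d³/12 + d(b/2)²] = 2[7³/12 + 7×3.75²] = 254 in³.
Direct shear f_v = P/L_w = 55.9 / 14 = 3.993 kip/in (vertical).
Torsion M = P·e = 55.9 × 5.5 = 307.45 kip·in.
Critical point at (x, y) = (3.75, 3.5) from centroid. f_tx = M·y/J = 4.236 kip/in; f_ty = M·x/J = 4.538 kip/in.
Resultant f_max = √[f_tx² + (f_v + f_ty)²] = √[4.236² + (3.993 + 4.538)²] = 9.525 kip/in.
Capacity per unit length: φr_n = 0.75 × 0.6 × 90 × (0.707 × 0.3125) = 8.948 kip/in.
9.525 > 8.948 → NOT adequate.

f_max ≈ 9.52 kip/in; NOT adequate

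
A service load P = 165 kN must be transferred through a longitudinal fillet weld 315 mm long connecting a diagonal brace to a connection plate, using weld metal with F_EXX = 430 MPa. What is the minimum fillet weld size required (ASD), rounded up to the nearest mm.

w = 6 mm

Total weld length L = 315 mm.
Required throat t_e = P × Ω / (0.6 F_EXX × L) = 165 × 2.0 / (0.6 × 430 × 315 × 10⁻³) = 4.061 mm.
Required leg w = t_e / 0.707 = 5.743 mm → use 6 mm.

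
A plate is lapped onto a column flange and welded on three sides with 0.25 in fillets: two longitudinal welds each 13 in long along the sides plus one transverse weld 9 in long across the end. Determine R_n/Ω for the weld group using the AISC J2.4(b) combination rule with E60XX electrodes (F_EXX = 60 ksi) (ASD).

t_e = 0.707 × 0.25 = 0.1767 in.
R_nwl = 0.6 × 60 × 0.1767 × 26 = 165.4 kip (longitudinal, 2 welds).
R_nwt = 0.6 × 60 × 0.1767 × 9 = 57.27 kip (transverse, base value).
(i) R_nwl + R_nwt = 222.7 kip; (ii) 0.85 R_nwl + 1.5 R_nwt = 226.5 kip.
R_n = max = 226.5 kip [governs: (ii)]; R_n/Ω = 113.3 kip.

R_n/Ω ≈ 113 kip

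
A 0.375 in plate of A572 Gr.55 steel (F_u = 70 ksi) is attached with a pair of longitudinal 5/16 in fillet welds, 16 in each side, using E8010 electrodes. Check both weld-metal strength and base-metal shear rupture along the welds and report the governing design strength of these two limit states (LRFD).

φR_n ≈ 255 kips (weld metal governs)

E80XX → F_EXX = 80 ksi.
t_e = 0.707 × 0.3125 = 0.2209 in; L = 32 in.
Weld metal: φR_n = 0.75 × 0.6 × 80 × 0.2209 × 32 = 254.5 kips.
Base metal (shear rupture): φR_n = 0.75 × 0.6 × 70 × 0.375 × 32 = 378 kips.
Governing: weld metal.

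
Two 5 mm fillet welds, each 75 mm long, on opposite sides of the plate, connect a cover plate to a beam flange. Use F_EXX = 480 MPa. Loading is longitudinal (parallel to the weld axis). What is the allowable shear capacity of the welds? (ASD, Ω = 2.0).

Effective throat t_e = 0.707 × 5 = 3.535 mm.
Total length L = 150 mm; A_we = 3.535 × 150 = 530.2 mm².
F_nw = 0.6 F_EXX = 0.6 × 480 = 288 MPa.
R_n = 288 × 530.2 × 10⁻³ = 152.7 kN; R_n/Ω = 152.7/2.0 = 76.36 kN.

R_n/Ω ≈ 76.4 kN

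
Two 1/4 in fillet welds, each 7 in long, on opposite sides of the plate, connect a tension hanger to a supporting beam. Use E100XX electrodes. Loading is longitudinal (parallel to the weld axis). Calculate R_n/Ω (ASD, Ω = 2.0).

R_n/Ω ≈ 74.2 kip

E100XX → F_EXX = 100 ksi.
Effective throat t_e = 0.707 × 0.25 = 0.1767 in.
Total length L = 14 in; A_we = 0.1767 × 14 = 2.474 in².
F_nw = 0.6 F_EXX = 0.6 × 100 = 60 ksi.
R_n = 60 × 2.474 = 148.5 kip; R_n/Ω = 148.5/2.0 = 74.23 kip.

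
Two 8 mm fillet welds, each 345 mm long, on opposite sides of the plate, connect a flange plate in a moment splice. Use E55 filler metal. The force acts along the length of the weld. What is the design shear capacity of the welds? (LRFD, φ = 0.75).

φR_n ≈ 966 kN

E55XX → F_EXX = 550 MPa.
Effective throat t_e = 0.707 × 8 = 5.656 mm.
Total length L = 690 mm; A_we = 5.656 × 690 = 3903 mm².
F_nw = 0.6 F_EXX = 0.6 × 550 = 330 MPa.
φR_n = 0.75 × 330 × 3903 × 10⁻³ = 965.9 kN.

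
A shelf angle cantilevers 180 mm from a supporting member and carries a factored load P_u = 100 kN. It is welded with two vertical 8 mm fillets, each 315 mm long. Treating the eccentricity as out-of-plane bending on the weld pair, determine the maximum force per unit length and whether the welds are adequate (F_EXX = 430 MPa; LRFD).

f_max ≈ 567 N/mm; adequate

L_w = 2 × 315 = 630 mm; section modulus (unit throat) S = 2 × L²/6 = 33080 mm².
Direct shear f_v = P/L_w = 100×10³/630 = 158.7 N/mm.
Moment M = P × e = 100×10³ × 180 = 18000000 N·mm; bending f_b = M/S = 544.2 N/mm.
f_max = √(f_v² + f_b²) = √(158.7² + 544.2²) = 566.9 N/mm.
φr_n = 0.75 × 0.6 × 430 × (0.707 × 8) = 1094 N/mm → adequate.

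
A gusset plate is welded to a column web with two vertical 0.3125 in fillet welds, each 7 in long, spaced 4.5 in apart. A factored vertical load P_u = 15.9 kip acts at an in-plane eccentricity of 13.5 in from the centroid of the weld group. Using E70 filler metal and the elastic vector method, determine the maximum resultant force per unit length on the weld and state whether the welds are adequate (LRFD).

E70XX → F_EXX = 70 ksi.
Total weld length L_w = 14 in. Treat welds as unit-width lines.
Polar moment about centroid: J = 2[d³/12 + d(b/2)²] = 2[7³/12 + 7×2.25²] = 128 in³.
Direct shear f_v = P/L_w = 15.9 / 14 = 1.136 kip/in (vertical).
Torsion M = P·e = 15.9 × 13.5 = 214.65 kip·in.
Critical point at (x, y) = (2.25, 3.5) from centroid. f_tx = M·y/J = 5.867 kip/in; f_ty = M·x/J = 3.772 kip/in.
Resultant f_max = √[f_tx² + (f_v + f_ty)²] = √[5.867² + (1.136 + 3.772)²] = 7.649 kip/in.
Capacity per unit length: φr_n = 0.75 × 0.6 × 70 × (0.707 × 0.3125) = 6.96 kip/in.
7.649 > 6.96 → NOT adequate.

f_max ≈ 7.65 kip/in; NOT adequate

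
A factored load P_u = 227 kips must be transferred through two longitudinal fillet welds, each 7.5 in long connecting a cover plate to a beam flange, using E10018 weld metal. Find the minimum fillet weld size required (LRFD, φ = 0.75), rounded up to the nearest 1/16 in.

w = 1/2 in

E100XX → F_EXX = 100 ksi.
Total weld length L = 15 in.
Required throat t_e = P_u / (φ × 0.6 F_EXX × L) = 227 / (0.75 × 0.6 × 100 × 15) = 0.3363 in.
Required leg w = t_e / 0.707 = 0.4757 in → use 1/2 in.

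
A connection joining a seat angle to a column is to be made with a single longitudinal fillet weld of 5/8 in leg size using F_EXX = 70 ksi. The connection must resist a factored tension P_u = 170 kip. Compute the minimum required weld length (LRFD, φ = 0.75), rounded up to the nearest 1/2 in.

L = 12.5 in

Throat t_e = 0.707 × 0.625 = 0.4419 in.
φr_n = 0.75 × 0.6 × 70 × 0.4419 = 13.92 kip/in.
L_req = P_u / φr_n = 170 / 13.92 = 12.21 in total.
Round up → use L = 12.5 in.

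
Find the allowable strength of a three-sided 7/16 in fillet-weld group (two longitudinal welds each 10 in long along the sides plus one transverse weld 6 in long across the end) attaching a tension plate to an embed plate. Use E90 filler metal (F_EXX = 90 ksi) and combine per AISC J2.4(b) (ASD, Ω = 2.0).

t_e = 0.707 × 0.4375 = 0.3093 in.
R_nwl = 0.6 × 90 × 0.3093 × 20 = 334.1 kip (longitudinal, 2 welds).
R_nwt = 0.6 × 90 × 0.3093 × 6 = 100.2 kip (transverse, base value).
(i) R_nwl + R_nwt = 434.3 kip; (ii) 0.85 R_nwl + 1.5 R_nwt = 434.3 kip.
R_n = max = 434.3 kip [governs: (ii)]; R_n/Ω = 217.1 kip.

R_n/Ω ≈ 217 kip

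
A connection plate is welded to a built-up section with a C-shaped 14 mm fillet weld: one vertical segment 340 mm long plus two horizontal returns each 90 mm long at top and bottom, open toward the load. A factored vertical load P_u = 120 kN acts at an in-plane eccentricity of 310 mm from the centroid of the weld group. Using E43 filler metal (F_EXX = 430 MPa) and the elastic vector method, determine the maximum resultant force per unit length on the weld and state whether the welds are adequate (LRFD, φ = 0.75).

Total weld length L_w = 520 mm. Treat welds as unit-width lines.
Centroid: x̄ = 2×90×45 / 520 = 15.58 mm from the vertical weld.
Polar moment about centroid: J = I_x + I_y = [340³/12 + 2×90×170²] + [340×15.58² + 2(90³/12 + 90×29.42²)] = 8837000 mm³.
Direct shear f_v = P/L_w = 120×10³ / 520 = 230.8 N/mm (vertical).
Torsion M = P·e = 120×10³ × 310 = 37200000 N·mm.
Critical point at (x, y) = (74.42, 170) from centroid. f_tx = M·y/J = 715.6 N/mm; f_ty = M·x/J = 313.3 N/mm.
Resultant f_max = √[f_tx² + (f_v + f_ty)²] = √[715.6² + (230.8 + 313.3)²] = 898.9 N/mm.
Capacity per unit length: φr_n = 0.75 × 0.6 × 430 × (0.707 × 14) = 1915 N/mm.
898.9 ≤ 1915 → adequate.

f_max ≈ 899 N/mm; adequate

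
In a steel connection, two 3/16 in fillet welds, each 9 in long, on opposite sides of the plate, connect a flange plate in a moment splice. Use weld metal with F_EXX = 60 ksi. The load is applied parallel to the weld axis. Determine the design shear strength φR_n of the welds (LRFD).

Effective throat t_e = 0.707 × 0.1875 = 0.1326 in.
Total length L = 18 in; A_we = 0.1326 × 18 = 2.386 in².
F_nw = 0.6 F_EXX = 0.6 × 60 = 36 ksi.
φR_n = 0.75 × 36 × 2.386 = 64.43 kips.

φR_n ≈ 64.4 kips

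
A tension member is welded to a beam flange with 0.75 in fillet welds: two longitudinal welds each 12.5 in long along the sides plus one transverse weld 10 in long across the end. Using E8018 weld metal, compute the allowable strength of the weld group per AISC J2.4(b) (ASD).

R_n/Ω ≈ 461 kips

E80XX → F_EXX = 80 ksi.
t_e = 0.707 × 0.75 = 0.5302 in.
R_nwl = 0.6 × 80 × 0.5302 × 25 = 636.3 kips (longitudinal, 2 welds).
R_nwt = 0.6 × 80 × 0.5302 × 10 = 254.5 kips (transverse, base value).
(i) R_nwl + R_nwt = 890.8 kips; (ii) 0.85 R_nwl + 1.5 R_nwt = 922.6 kips.
R_n = max = 922.6 kips [governs: (ii)]; R_n/Ω = 461.3 kips.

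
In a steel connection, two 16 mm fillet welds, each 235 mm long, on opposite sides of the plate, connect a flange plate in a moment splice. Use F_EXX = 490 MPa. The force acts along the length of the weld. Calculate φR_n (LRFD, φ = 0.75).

Effective throat t_e = 0.707 × 16 = 11.31 mm.
Total length L = 470 mm; A_we = 11.31 × 470 = 5317 mm².
F_nw = 0.6 F_EXX = 0.6 × 490 = 294 MPa.
φR_n = 0.75 × 294 × 5317 × 10⁻³ = 1172 kN.

φR_n ≈ 1170 kN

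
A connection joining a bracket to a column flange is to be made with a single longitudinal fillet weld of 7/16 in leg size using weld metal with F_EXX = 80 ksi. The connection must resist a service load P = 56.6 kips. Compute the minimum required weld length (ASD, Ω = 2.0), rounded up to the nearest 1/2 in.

L = 8 in

Throat t_e = 0.707 × 0.4375 = 0.3093 in.
r_n/Ω = (0.6 × 80 × 0.3093) / 2.0 = 7.423 kip/in.
L_req = P / (r_n/Ω) = 56.6 / 7.423 = 7.624 in total.
Round up → use L = 8 in.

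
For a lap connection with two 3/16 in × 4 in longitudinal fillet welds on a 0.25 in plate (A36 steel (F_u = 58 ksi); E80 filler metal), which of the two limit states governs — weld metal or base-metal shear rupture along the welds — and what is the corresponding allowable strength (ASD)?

E80XX → F_EXX = 80 ksi.
t_e = 0.707 × 0.1875 = 0.1326 in; L = 8 in.
Weld metal: R_n/Ω = (1/2.0) × 0.6 × 80 × 0.1326 × 8 = 25.45 kip.
Base metal (shear rupture): R_n/Ω = (1/2.0) × 0.6 × 58 × 0.25 × 8 = 34.8 kip.
Governing: weld metal.

R_n/Ω ≈ 25.5 kip (weld metal governs)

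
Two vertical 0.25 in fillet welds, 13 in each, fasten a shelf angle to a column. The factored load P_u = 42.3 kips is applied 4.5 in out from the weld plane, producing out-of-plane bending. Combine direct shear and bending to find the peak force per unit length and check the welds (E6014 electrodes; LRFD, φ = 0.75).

f_max ≈ 3.75 kip/in; adequate

E60XX → F_EXX = 60 ksi.
L_w = 2 × 13 = 26 in; section modulus (unit throat) S = 2 × L²/6 = 56.33 in².
Direct shear f_v = P/L_w = 42.3/26 = 1.627 kip/in.
Moment M = P × e = 42.3 × 4.5 = 190.35 kip·in; bending f_b = M/S = 3.379 kip/in.
f_max = √(f_v² + f_b²) = √(1.627² + 3.379²) = 3.75 kip/in.
φr_n = 0.75 × 0.6 × 60 × (0.707 × 0.25) = 4.772 kip/in → adequate.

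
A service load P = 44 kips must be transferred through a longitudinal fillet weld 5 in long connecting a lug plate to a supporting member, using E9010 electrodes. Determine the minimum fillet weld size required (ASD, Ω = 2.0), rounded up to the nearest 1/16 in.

E90XX → F_EXX = 90 ksi.
Total weld length L = 5 in.
Required throat t_e = P × Ω / (0.6 F_EXX × L) = 44 × 2.0 / (0.6 × 90 × 5) = 0.3259 in.
Required leg w = t_e / 0.707 = 0.461 in → use 1/2 in.

w = 1/2 in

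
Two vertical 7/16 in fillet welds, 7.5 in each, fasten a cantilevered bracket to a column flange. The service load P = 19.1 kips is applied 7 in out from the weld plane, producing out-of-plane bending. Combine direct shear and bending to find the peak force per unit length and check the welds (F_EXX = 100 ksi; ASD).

L_w = 2 × 7.5 = 15 in; section modulus (unit throat) S = 2 × L²/6 = 18.75 in².
Direct shear f_v = P/L_w = 19.1/15 = 1.273 kip/in.
Moment M = P × e = 19.1 × 7 = 133.7 kip·in; bending f_b = M/S = 7.131 kip/in.
f_max = √(f_v² + f_b²) = √(1.273² + 7.131²) = 7.243 kip/in.
r_n/Ω = (1/2.0) × 0.6 × 100 × (0.707 × 0.4375) = 9.279 kip/in → adequate.

f_max ≈ 7.24 kip/in; adequate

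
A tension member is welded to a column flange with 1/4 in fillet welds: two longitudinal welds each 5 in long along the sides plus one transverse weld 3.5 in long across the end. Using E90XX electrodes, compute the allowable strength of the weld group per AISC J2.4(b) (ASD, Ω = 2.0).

R_n/Ω ≈ 65.6 kips

E90XX → F_EXX = 90 ksi.
t_e = 0.707 × 0.25 = 0.1767 in.
R_nwl = 0.6 × 90 × 0.1767 × 10 = 95.44 kips (longitudinal, 2 welds).
R_nwt = 0.6 × 90 × 0.1767 × 3.5 = 33.41 kips (transverse, base value).
(i) R_nwl + R_nwt = 128.9 kips; (ii) 0.85 R_nwl + 1.5 R_nwt = 131.2 kips.
R_n = max = 131.2 kips [governs: (ii)]; R_n/Ω = 65.62 kips.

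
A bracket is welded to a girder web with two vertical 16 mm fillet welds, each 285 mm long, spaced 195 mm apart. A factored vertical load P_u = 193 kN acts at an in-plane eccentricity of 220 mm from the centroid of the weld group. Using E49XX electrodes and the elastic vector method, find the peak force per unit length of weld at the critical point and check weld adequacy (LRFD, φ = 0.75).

f_max ≈ 1020 N/mm; adequate

E49XX → F_EXX = 490 MPa.
Total weld length L_w = 570 mm. Treat welds as unit-width lines.
Polar moment about centroid: J = 2[d³/12 + d(b/2)²] = 2[285³/12 + 285×97.5²] = 9277000 mm³.
Direct shear f_v = P/L_w = 193×10³ / 570 = 338.6 N/mm (vertical).
Torsion M = P·e = 193×10³ × 220 = 42460000 N·mm.
Critical point at (x, y) = (97.5, 142.5) from centroid. f_tx = M·y/J = 652.2 N/mm; f_ty = M·x/J = 446.3 N/mm.
Resultant f_max = √[f_tx² + (f_v + f_ty)²] = √[652.2² + (338.6 + 446.3)²] = 1020 N/mm.
Capacity per unit length: φr_n = 0.75 × 0.6 × 490 × (0.707 × 16) = 2494 N/mm.
1020 ≤ 2494 → adequate.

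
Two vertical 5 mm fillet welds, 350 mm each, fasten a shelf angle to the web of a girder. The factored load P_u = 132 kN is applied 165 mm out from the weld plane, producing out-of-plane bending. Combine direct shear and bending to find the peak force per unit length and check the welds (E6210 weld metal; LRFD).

f_max ≈ 566 N/mm; adequate

E62XX → F_EXX = 620 MPa.
L_w = 2 × 350 = 700 mm; section modulus (unit throat) S = 2 × L²/6 = 40830 mm².
Direct shear f_v = P/L_w = 132×10³/700 = 188.6 N/mm.
Moment M = P × e = 132×10³ × 165 = 21780000 N·mm; bending f_b = M/S = 533.4 N/mm.
f_max = √(f_v² + f_b²) = √(188.6² + 533.4²) = 565.7 N/mm.
φr_n = 0.75 × 0.6 × 620 × (0.707 × 5) = 986.3 N/mm → adequate.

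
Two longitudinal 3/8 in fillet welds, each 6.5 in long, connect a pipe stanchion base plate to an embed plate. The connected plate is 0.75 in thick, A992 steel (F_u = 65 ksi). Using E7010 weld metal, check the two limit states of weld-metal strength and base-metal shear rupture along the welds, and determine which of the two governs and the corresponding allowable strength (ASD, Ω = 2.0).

E70XX → F_EXX = 70 ksi.
t_e = 0.707 × 0.375 = 0.2651 in; L = 13 in.
Weld metal: R_n/Ω = (1/2.0) × 0.6 × 70 × 0.2651 × 13 = 72.38 kip.
Base metal (shear rupture): R_n/Ω = (1/2.0) × 0.6 × 65 × 0.75 × 13 = 190.1 kip.
Governing: weld metal.

R_n/Ω ≈ 72.4 kip (weld metal governs)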